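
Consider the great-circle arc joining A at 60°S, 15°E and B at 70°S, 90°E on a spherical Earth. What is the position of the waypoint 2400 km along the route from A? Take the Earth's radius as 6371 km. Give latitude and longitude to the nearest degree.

Write both endpoints as unit vectors p₁, p₂ with components (cos φ cos λ, cos φ sin λ, sin φ).
The central angle between the endpoints is δ = arccos(p₁·p₂) ≈ 0.539 rad (30.9°). The total great-circle distance is δ·R ≈ 0.539 × 6371 ≈ 3436 km, so the target fraction is f = 2400/3436 ≈ 0.698.
Interpolate at f ≈ 0.698 with slerp weights a = sin((1−f)δ)/sin δ ≈ 0.315, b = sin(fδ)/sin δ ≈ 0.716.
p = a·p₁ + b·p₂ ≈ (0.152, 0.286, -0.946); φ = arcsin(p_z) ≈ -71.11°, λ = atan2(p_y, p_x) ≈ 61.95°.

≈ 71°S, 62°E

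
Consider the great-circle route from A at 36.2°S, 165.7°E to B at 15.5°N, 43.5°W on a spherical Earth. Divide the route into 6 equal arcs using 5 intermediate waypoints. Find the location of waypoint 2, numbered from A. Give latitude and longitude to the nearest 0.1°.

≈ 44.4°S, 129.3°W

Convert each endpoint to a unit vector on the sphere (x = cos φ cos λ, y = cos φ sin λ, z = sin φ).
The central angle between the endpoints is δ = arccos(p₁·p₂) ≈ 2.562 rad (146.8°).
Interpolate at f = 2/6 with slerp weights a = sin((1−f)δ)/sin δ ≈ 1.808, b = sin(fδ)/sin δ ≈ 1.376.
p = a·p₁ + b·p₂ ≈ (-0.452, -0.552, -0.700); φ = arcsin(p_z) ≈ -44.45°, λ = atan2(p_y, p_x) ≈ -129.30°.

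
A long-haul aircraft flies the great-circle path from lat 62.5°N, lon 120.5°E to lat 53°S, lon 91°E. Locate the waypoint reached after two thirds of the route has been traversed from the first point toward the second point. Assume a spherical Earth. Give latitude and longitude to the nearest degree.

≈ lat 14°S, lon 101°E

Write both endpoints as unit vectors p₁, p₂ with components (cos φ cos λ, cos φ sin λ, sin φ).
The central angle between the endpoints is δ = arccos(p₁·p₂) ≈ 2.056 rad (117.8°).
Interpolate at f = 2/3 with slerp weights a = sin((1−f)δ)/sin δ ≈ 0.716, b = sin(fδ)/sin δ ≈ 1.108.
p = a·p₁ + b·p₂ ≈ (-0.179, 0.951, -0.250); φ = arcsin(p_z) ≈ -14.49°, λ = atan2(p_y, p_x) ≈ 100.68°.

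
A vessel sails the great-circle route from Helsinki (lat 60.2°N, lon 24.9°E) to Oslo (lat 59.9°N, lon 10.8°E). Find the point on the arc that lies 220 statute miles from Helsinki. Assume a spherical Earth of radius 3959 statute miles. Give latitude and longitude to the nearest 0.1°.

Convert each endpoint to a unit vector on the sphere (x = cos φ cos λ, y = cos φ sin λ, z = sin φ).
The central angle between the endpoints is δ = arccos(p₁·p₂) ≈ 0.123 rad (7.0°). The total great-circle distance is δ·R ≈ 0.123 × 3959 ≈ 486 mi, so the target fraction is f = 220/486 ≈ 0.453.
Interpolate at f ≈ 0.453 with slerp weights a = sin((1−f)δ)/sin δ ≈ 0.548, b = sin(fδ)/sin δ ≈ 0.454.
p = a·p₁ + b·p₂ ≈ (0.471, 0.157, 0.868); φ = arcsin(p_z) ≈ 60.25°, λ = atan2(p_y, p_x) ≈ 18.49°.

≈ lat 60.3°N, lon 18.5°E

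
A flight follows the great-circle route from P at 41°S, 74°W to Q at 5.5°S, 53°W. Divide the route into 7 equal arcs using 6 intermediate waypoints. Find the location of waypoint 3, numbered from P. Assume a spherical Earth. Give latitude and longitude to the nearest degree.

Convert each endpoint to a unit vector on the sphere (x = cos φ cos λ, y = cos φ sin λ, z = sin φ).
The central angle between the endpoints is δ = arccos(p₁·p₂) ≈ 0.701 rad (40.2°).
Interpolate at f = 3/7 with slerp weights a = sin((1−f)δ)/sin δ ≈ 0.605, b = sin(fδ)/sin δ ≈ 0.459.
p = a·p₁ + b·p₂ ≈ (0.401, -0.803, -0.441); φ = arcsin(p_z) ≈ -26.14°, λ = atan2(p_y, p_x) ≈ -63.50°.

≈ 26°S, 63°W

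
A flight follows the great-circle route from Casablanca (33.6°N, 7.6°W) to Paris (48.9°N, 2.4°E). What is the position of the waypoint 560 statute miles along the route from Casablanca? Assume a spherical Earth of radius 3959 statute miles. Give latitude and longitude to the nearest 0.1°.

≈ 41.0°N, 3.4°W

From cos δ = sin φ₁ sin φ₂ + cos φ₁ cos φ₂ cos Δλ, the central angle is δ ≈ 0.297 rad (17.0°). The total great-circle distance is δ·R ≈ 0.297 × 3959 ≈ 1176 mi, so the target fraction is f = 560/1176 ≈ 0.476.
Interpolate at f ≈ 0.476 with slerp weights a = sin((1−f)δ)/sin δ ≈ 0.529, b = sin(fδ)/sin δ ≈ 0.482.
p = a·p₁ + b·p₂ ≈ (0.753, -0.045, 0.656); φ = arcsin(p_z) ≈ 40.99°, λ = atan2(p_y, p_x) ≈ -3.42°.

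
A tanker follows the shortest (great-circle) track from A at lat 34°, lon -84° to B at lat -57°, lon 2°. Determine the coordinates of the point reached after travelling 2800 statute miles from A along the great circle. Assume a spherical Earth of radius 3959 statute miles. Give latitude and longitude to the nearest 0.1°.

≈ lat -0.2°, lon -60.9°

Convert each endpoint to a unit vector on the sphere (x = cos φ cos λ, y = cos φ sin λ, z = sin φ).
The central angle between the endpoints is δ = arccos(p₁·p₂) ≈ 2.024 rad (115.9°). The total great-circle distance is δ·R ≈ 2.024 × 3959 ≈ 8011 mi, so the target fraction is f = 2800/8011 ≈ 0.350.
Interpolate at f ≈ 0.350 with slerp weights a = sin((1−f)δ)/sin δ ≈ 1.076, b = sin(fδ)/sin δ ≈ 0.723.
p = a·p₁ + b·p₂ ≈ (0.487, -0.874, -0.004); φ = arcsin(p_z) ≈ -0.24°, λ = atan2(p_y, p_x) ≈ -60.88°.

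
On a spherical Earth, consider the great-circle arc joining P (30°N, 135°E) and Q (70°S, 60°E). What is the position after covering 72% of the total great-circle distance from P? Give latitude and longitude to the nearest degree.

Write both endpoints as unit vectors p₁, p₂ with components (cos φ cos λ, cos φ sin λ, sin φ).
The central angle between the endpoints is δ = arccos(p₁·p₂) ≈ 1.975 rad (113.2°).
Interpolate at f = 0.72 with slerp weights a = sin((1−f)δ)/sin δ ≈ 0.571, b = sin(fδ)/sin δ ≈ 1.076.
p = a·p₁ + b·p₂ ≈ (-0.166, 0.668, -0.725); φ = arcsin(p_z) ≈ -46.48°, λ = atan2(p_y, p_x) ≈ 103.94°.

≈ (46°S, 104°E)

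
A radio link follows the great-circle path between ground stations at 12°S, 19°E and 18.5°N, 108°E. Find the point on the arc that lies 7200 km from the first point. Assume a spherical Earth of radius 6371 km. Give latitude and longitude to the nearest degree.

≈ 11°N, 80°E

Convert each endpoint to a unit vector on the sphere (x = cos φ cos λ, y = cos φ sin λ, z = sin φ).
The central angle between the endpoints is δ = arccos(p₁·p₂) ≈ 1.621 rad (92.9°). The total great-circle distance is δ·R ≈ 1.621 × 6371 ≈ 10325 km, so the target fraction is f = 7200/10325 ≈ 0.697.
Interpolate at f ≈ 0.697 with slerp weights a = sin((1−f)δ)/sin δ ≈ 0.472, b = sin(fδ)/sin δ ≈ 0.906.
p = a·p₁ + b·p₂ ≈ (0.171, 0.967, 0.189); φ = arcsin(p_z) ≈ 10.91°, λ = atan2(p_y, p_x) ≈ 79.98°.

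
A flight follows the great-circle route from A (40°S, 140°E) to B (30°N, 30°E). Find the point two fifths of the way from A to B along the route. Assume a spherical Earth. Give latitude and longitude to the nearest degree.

Convert each endpoint to a unit vector on the sphere (x = cos φ cos λ, y = cos φ sin λ, z = sin φ).
The central angle between the endpoints is δ = arccos(p₁·p₂) ≈ 2.151 rad (123.3°).
Interpolate at f = 2/5 with slerp weights a = sin((1−f)δ)/sin δ ≈ 1.149, b = sin(fδ)/sin δ ≈ 0.907.
p = a·p₁ + b·p₂ ≈ (0.006, 0.958, -0.285); φ = arcsin(p_z) ≈ -16.58°, λ = atan2(p_y, p_x) ≈ 89.67°.

≈ (17°S, 90°E)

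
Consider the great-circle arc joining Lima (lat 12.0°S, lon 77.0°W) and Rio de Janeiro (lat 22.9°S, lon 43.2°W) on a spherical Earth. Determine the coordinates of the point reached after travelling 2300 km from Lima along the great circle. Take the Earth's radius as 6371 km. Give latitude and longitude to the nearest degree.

≈ lat 19°S, lon 57°W

Convert each endpoint to a unit vector on the sphere (x = cos φ cos λ, y = cos φ sin λ, z = sin φ).
The central angle between the endpoints is δ = arccos(p₁·p₂) ≈ 0.592 rad (33.9°). The total great-circle distance is δ·R ≈ 0.592 × 6371 ≈ 3773 km, so the target fraction is f = 2300/3773 ≈ 0.610.
Interpolate at f ≈ 0.610 with slerp weights a = sin((1−f)δ)/sin δ ≈ 0.411, b = sin(fδ)/sin δ ≈ 0.633.
p = a·p₁ + b·p₂ ≈ (0.515, -0.790, -0.332); φ = arcsin(p_z) ≈ -19.36°, λ = atan2(p_y, p_x) ≈ -56.90°.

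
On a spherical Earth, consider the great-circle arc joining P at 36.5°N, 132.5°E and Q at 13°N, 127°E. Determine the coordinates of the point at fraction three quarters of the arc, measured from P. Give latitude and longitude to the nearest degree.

Write both endpoints as unit vectors p₁, p₂ with components (cos φ cos λ, cos φ sin λ, sin φ).
The central angle between the endpoints is δ = arccos(p₁·p₂) ≈ 0.419 rad (24.0°).
Interpolate at f = 3/4 with slerp weights a = sin((1−f)δ)/sin δ ≈ 0.257, b = sin(fδ)/sin δ ≈ 0.760.
p = a·p₁ + b·p₂ ≈ (-0.585, 0.744, 0.324); φ = arcsin(p_z) ≈ 18.89°, λ = atan2(p_y, p_x) ≈ 128.20°.

≈ 19°N, 128°E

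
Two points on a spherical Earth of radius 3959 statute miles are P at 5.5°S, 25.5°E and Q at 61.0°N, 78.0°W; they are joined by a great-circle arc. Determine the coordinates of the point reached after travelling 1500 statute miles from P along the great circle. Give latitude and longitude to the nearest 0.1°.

Convert each endpoint to a unit vector on the sphere (x = cos φ cos λ, y = cos φ sin λ, z = sin φ).
The central angle between the endpoints is δ = arccos(p₁·p₂) ≈ 1.769 rad (101.3°). The total great-circle distance is δ·R ≈ 1.769 × 3959 ≈ 7002 mi, so the target fraction is f = 1500/7002 ≈ 0.214.
Interpolate at f ≈ 0.214 with slerp weights a = sin((1−f)δ)/sin δ ≈ 1.003, b = sin(fδ)/sin δ ≈ 0.377.
p = a·p₁ + b·p₂ ≈ (0.939, 0.251, 0.234); φ = arcsin(p_z) ≈ 13.52°, λ = atan2(p_y, p_x) ≈ 14.96°.

≈ 13.5°N, 15.0°E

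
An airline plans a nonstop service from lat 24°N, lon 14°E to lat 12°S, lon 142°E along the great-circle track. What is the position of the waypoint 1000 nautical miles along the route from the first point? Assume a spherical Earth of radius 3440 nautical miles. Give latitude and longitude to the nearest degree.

From cos δ = sin φ₁ sin φ₂ + cos φ₁ cos φ₂ cos Δλ, the central angle is δ ≈ 2.258 rad (129.4°). The total great-circle distance is δ·R ≈ 2.258 × 3440 ≈ 7769 nmi, so the target fraction is f = 1000/7769 ≈ 0.129.
Interpolate at f ≈ 0.129 with slerp weights a = sin((1−f)δ)/sin δ ≈ 1.193, b = sin(fδ)/sin δ ≈ 0.371.
p = a·p₁ + b·p₂ ≈ (0.772, 0.487, 0.408); φ = arcsin(p_z) ≈ 24.10°, λ = atan2(p_y, p_x) ≈ 32.25°.

≈ lat 24°N, lon 32°E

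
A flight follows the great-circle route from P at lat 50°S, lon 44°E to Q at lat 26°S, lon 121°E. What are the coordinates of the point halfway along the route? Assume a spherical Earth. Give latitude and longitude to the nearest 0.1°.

≈ lat 44.7°S, lon 90.0°E

From cos δ = sin φ₁ sin φ₂ + cos φ₁ cos φ₂ cos Δλ, the central angle is δ ≈ 1.086 rad (62.2°).
Interpolate at f = 1/2 with slerp weights a = sin((1−f)δ)/sin δ ≈ 0.584, b = sin(fδ)/sin δ ≈ 0.584.
p = a·p₁ + b·p₂ ≈ (-0.000, 0.711, -0.703); φ = arcsin(p_z) ≈ -44.70°, λ = atan2(p_y, p_x) ≈ 90.02°.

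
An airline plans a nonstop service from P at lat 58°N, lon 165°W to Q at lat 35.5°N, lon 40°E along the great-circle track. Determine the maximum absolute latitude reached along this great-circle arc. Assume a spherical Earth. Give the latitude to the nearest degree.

The great circle lies in the plane with unit normal n̂ = (p₁ × p₂)/|p₁ × p₂|.
Here n̂_z ≈ -0.183; the vertex latitude is φ_max = arccos|n̂_z| ≈ 79.4°.

≈ 79°N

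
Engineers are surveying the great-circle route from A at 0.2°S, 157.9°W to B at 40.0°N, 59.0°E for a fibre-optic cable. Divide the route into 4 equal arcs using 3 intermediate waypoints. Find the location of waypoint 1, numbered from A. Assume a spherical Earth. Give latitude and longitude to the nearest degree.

Convert each endpoint to a unit vector on the sphere (x = cos φ cos λ, y = cos φ sin λ, z = sin φ).
The central angle between the endpoints is δ = arccos(p₁·p₂) ≈ 2.233 rad (127.9°).
Interpolate at f = 1/4 with slerp weights a = sin((1−f)δ)/sin δ ≈ 1.261, b = sin(fδ)/sin δ ≈ 0.672.
p = a·p₁ + b·p₂ ≈ (-0.903, -0.033, 0.427); φ = arcsin(p_z) ≈ 25.30°, λ = atan2(p_y, p_x) ≈ -177.88°.

≈ 25°N, 178°W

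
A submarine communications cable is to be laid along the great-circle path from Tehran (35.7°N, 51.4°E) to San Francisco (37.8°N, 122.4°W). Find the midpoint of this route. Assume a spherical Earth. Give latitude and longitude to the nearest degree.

The haversine formula gives a central angle δ ≈ 1.855 rad (106.3°) between the endpoints.
Interpolate at f = 1/2 with slerp weights a = sin((1−f)δ)/sin δ ≈ 0.833, b = sin(fδ)/sin δ ≈ 0.833.
p = a·p₁ + b·p₂ ≈ (0.069, -0.027, 0.997); φ = arcsin(p_z) ≈ 85.73°, λ = atan2(p_y, p_x) ≈ -21.32°.

≈ (86°N, 21°W)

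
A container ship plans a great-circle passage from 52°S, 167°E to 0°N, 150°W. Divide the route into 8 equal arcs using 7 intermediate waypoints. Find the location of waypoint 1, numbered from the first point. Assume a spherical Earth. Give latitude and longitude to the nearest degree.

≈ 47°S, 176°E

Convert each endpoint to a unit vector on the sphere (x = cos φ cos λ, y = cos φ sin λ, z = sin φ).
The central angle between the endpoints is δ = arccos(p₁·p₂) ≈ 1.104 rad (63.2°).
Interpolate at f = 1/8 with slerp weights a = sin((1−f)δ)/sin δ ≈ 0.921, b = sin(fδ)/sin δ ≈ 0.154.
p = a·p₁ + b·p₂ ≈ (-0.686, 0.051, -0.726); φ = arcsin(p_z) ≈ -46.54°, λ = atan2(p_y, p_x) ≈ 175.78°.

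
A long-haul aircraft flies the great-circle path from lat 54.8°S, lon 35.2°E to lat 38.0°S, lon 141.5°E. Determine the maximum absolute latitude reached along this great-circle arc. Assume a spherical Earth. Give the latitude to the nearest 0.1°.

≈ 61.9°S

The great circle lies in the plane with unit normal n̂ = (p₁ × p₂)/|p₁ × p₂|.
Here n̂_z ≈ +0.470; the vertex latitude is φ_max = arccos|n̂_z| ≈ 61.9°.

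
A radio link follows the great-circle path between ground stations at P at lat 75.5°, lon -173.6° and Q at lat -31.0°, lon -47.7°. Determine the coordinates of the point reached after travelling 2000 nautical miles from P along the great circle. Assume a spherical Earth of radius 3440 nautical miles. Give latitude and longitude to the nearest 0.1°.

≈ lat 60.7°, lon -79.6°

The haversine formula gives a central angle δ ≈ 2.245 rad (128.6°) between the endpoints. The total great-circle distance is δ·R ≈ 2.245 × 3440 ≈ 7724 nmi, so the target fraction is f = 2000/7724 ≈ 0.259.
Interpolate at f ≈ 0.259 with slerp weights a = sin((1−f)δ)/sin δ ≈ 1.275, b = sin(fδ)/sin δ ≈ 0.703.
p = a·p₁ + b·p₂ ≈ (0.088, -0.481, 0.872); φ = arcsin(p_z) ≈ 60.70°, λ = atan2(p_y, p_x) ≈ -79.59°.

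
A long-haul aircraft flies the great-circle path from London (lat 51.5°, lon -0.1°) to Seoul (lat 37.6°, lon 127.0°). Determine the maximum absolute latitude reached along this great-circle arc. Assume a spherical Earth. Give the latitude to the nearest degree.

The great circle lies in the plane with unit normal n̂ = (p₁ × p₂)/|p₁ × p₂|.
Here n̂_z ≈ +0.400; the vertex latitude is φ_max = arccos|n̂_z| ≈ 66.4°.

≈ 66°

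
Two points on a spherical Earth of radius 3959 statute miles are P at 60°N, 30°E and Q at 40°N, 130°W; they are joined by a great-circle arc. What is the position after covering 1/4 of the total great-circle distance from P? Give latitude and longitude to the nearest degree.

From cos δ = sin φ₁ sin φ₂ + cos φ₁ cos φ₂ cos Δλ, the central angle is δ ≈ 1.373 rad (78.7°).
Interpolate at f = 1/4 with slerp weights a = sin((1−f)δ)/sin δ ≈ 0.874, b = sin(fδ)/sin δ ≈ 0.343.
p = a·p₁ + b·p₂ ≈ (0.210, 0.017, 0.978); φ = arcsin(p_z) ≈ 77.86°, λ = atan2(p_y, p_x) ≈ 4.68°.

≈ 78°N, 5°E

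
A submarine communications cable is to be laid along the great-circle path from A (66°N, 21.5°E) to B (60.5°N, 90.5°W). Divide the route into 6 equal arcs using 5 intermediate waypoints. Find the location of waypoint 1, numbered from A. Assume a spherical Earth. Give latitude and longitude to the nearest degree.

≈ (71°N, 7°E)

Convert each endpoint to a unit vector on the sphere (x = cos φ cos λ, y = cos φ sin λ, z = sin φ).
The central angle between the endpoints is δ = arccos(p₁·p₂) ≈ 0.767 rad (43.9°).
Interpolate at f = 1/6 with slerp weights a = sin((1−f)δ)/sin δ ≈ 0.860, b = sin(fδ)/sin δ ≈ 0.184.
p = a·p₁ + b·p₂ ≈ (0.325, 0.038, 0.945); φ = arcsin(p_z) ≈ 70.93°, λ = atan2(p_y, p_x) ≈ 6.62°.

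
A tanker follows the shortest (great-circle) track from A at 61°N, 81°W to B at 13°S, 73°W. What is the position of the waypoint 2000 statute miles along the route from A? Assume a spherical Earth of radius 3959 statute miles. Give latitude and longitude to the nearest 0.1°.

≈ 32.2°N, 76.4°W

From cos δ = sin φ₁ sin φ₂ + cos φ₁ cos φ₂ cos Δλ, the central angle is δ ≈ 1.296 rad (74.3°). The total great-circle distance is δ·R ≈ 1.296 × 3959 ≈ 5132 mi, so the target fraction is f = 2000/5132 ≈ 0.390.
Interpolate at f ≈ 0.390 with slerp weights a = sin((1−f)δ)/sin δ ≈ 0.739, b = sin(fδ)/sin δ ≈ 0.503.
p = a·p₁ + b·p₂ ≈ (0.199, -0.822, 0.533); φ = arcsin(p_z) ≈ 32.21°, λ = atan2(p_y, p_x) ≈ -76.38°.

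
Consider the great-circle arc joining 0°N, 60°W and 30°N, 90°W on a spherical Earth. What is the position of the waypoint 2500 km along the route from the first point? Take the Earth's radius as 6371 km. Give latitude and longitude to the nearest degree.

Write both endpoints as unit vectors p₁, p₂ with components (cos φ cos λ, cos φ sin λ, sin φ).
The central angle between the endpoints is δ = arccos(p₁·p₂) ≈ 0.723 rad (41.4°). The total great-circle distance is δ·R ≈ 0.723 × 6371 ≈ 4605 km, so the target fraction is f = 2500/4605 ≈ 0.543.
Interpolate at f ≈ 0.543 with slerp weights a = sin((1−f)δ)/sin δ ≈ 0.490, b = sin(fδ)/sin δ ≈ 0.578.
p = a·p₁ + b·p₂ ≈ (0.245, -0.925, 0.289); φ = arcsin(p_z) ≈ 16.80°, λ = atan2(p_y, p_x) ≈ -75.16°.

≈ 17°N, 75°W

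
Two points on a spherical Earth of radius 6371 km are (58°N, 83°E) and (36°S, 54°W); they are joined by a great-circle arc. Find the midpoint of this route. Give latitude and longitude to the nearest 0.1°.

≈ (25.1°N, 13.4°W)

Write both endpoints as unit vectors p₁, p₂ with components (cos φ cos λ, cos φ sin λ, sin φ).
The central angle between the endpoints is δ = arccos(p₁·p₂) ≈ 2.518 rad (144.3°).
Interpolate at f = 1/2 with slerp weights a = sin((1−f)δ)/sin δ ≈ 1.631, b = sin(fδ)/sin δ ≈ 1.631.
p = a·p₁ + b·p₂ ≈ (0.881, -0.210, 0.424); φ = arcsin(p_z) ≈ 25.12°, λ = atan2(p_y, p_x) ≈ -13.39°.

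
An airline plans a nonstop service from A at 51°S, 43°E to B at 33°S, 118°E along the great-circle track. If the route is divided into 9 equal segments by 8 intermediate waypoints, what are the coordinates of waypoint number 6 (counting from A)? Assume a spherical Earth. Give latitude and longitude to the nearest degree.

Write both endpoints as unit vectors p₁, p₂ with components (cos φ cos λ, cos φ sin λ, sin φ).
The central angle between the endpoints is δ = arccos(p₁·p₂) ≈ 0.977 rad (56.0°).
Interpolate at f = 6/9 with slerp weights a = sin((1−f)δ)/sin δ ≈ 0.386, b = sin(fδ)/sin δ ≈ 0.731.
p = a·p₁ + b·p₂ ≈ (-0.110, 0.707, -0.698); φ = arcsin(p_z) ≈ -44.29°, λ = atan2(p_y, p_x) ≈ 98.87°.

≈ 44°S, 99°E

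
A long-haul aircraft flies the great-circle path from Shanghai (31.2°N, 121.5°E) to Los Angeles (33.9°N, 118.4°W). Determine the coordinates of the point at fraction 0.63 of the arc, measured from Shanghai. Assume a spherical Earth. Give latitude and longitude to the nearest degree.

The haversine formula gives a central angle δ ≈ 1.638 rad (93.8°) between the endpoints.
Interpolate at f = 0.63 with slerp weights a = sin((1−f)δ)/sin δ ≈ 0.571, b = sin(fδ)/sin δ ≈ 0.860.
p = a·p₁ + b·p₂ ≈ (-0.595, -0.212, 0.776); φ = arcsin(p_z) ≈ 50.85°, λ = atan2(p_y, p_x) ≈ -160.41°.

≈ (51°N, 160°W)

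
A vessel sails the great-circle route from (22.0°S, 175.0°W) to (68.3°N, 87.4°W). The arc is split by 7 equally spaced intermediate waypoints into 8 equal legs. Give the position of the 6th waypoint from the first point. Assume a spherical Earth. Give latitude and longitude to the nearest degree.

Write both endpoints as unit vectors p₁, p₂ with components (cos φ cos λ, cos φ sin λ, sin φ).
The central angle between the endpoints is δ = arccos(p₁·p₂) ≈ 1.911 rad (109.5°).
Interpolate at f = 6/8 with slerp weights a = sin((1−f)δ)/sin δ ≈ 0.488, b = sin(fδ)/sin δ ≈ 1.051.
p = a·p₁ + b·p₂ ≈ (-0.433, -0.428, 0.794); φ = arcsin(p_z) ≈ 52.52°, λ = atan2(p_y, p_x) ≈ -135.36°.

≈ (53°N, 135°W)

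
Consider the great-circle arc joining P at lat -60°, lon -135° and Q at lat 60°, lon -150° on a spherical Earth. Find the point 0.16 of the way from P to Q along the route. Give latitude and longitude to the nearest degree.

Convert each endpoint to a unit vector on the sphere (x = cos φ cos λ, y = cos φ sin λ, z = sin φ).
The central angle between the endpoints is δ = arccos(p₁·p₂) ≈ 2.104 rad (120.6°).
Interpolate at f = 0.16 with slerp weights a = sin((1−f)δ)/sin δ ≈ 1.139, b = sin(fδ)/sin δ ≈ 0.384.
p = a·p₁ + b·p₂ ≈ (-0.569, -0.499, -0.654); φ = arcsin(p_z) ≈ -40.85°, λ = atan2(p_y, p_x) ≈ -138.76°.

≈ lat -41°, lon -139°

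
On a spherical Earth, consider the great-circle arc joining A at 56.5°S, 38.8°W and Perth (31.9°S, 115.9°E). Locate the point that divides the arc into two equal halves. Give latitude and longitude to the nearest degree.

≈ 73°S, 82°E

Write both endpoints as unit vectors p₁, p₂ with components (cos φ cos λ, cos φ sin λ, sin φ).
The central angle between the endpoints is δ = arccos(p₁·p₂) ≈ 1.554 rad (89.0°).
Interpolate at f = 1/2 with slerp weights a = sin((1−f)δ)/sin δ ≈ 0.701, b = sin(fδ)/sin δ ≈ 0.701.
p = a·p₁ + b·p₂ ≈ (0.042, 0.293, -0.955); φ = arcsin(p_z) ≈ -72.79°, λ = atan2(p_y, p_x) ≈ 81.92°.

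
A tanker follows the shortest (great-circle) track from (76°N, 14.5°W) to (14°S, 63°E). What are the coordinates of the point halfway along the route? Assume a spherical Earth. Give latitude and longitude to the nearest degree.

≈ (35°N, 50°E)

The haversine formula gives a central angle δ ≈ 1.756 rad (100.6°) between the endpoints.
Interpolate at f = 1/2 with slerp weights a = sin((1−f)δ)/sin δ ≈ 0.783, b = sin(fδ)/sin δ ≈ 0.783.
p = a·p₁ + b·p₂ ≈ (0.528, 0.629, 0.570); φ = arcsin(p_z) ≈ 34.76°, λ = atan2(p_y, p_x) ≈ 50.00°.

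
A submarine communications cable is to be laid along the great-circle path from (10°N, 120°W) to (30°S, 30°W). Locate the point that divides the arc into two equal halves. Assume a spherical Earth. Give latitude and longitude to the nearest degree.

≈ (14°S, 79°W)

Write both endpoints as unit vectors p₁, p₂ with components (cos φ cos λ, cos φ sin λ, sin φ).
The central angle between the endpoints is δ = arccos(p₁·p₂) ≈ 1.658 rad (95.0°).
Interpolate at f = 1/2 with slerp weights a = sin((1−f)δ)/sin δ ≈ 0.740, b = sin(fδ)/sin δ ≈ 0.740.
p = a·p₁ + b·p₂ ≈ (0.191, -0.951, -0.241); φ = arcsin(p_z) ≈ -13.97°, λ = atan2(p_y, p_x) ≈ -78.67°.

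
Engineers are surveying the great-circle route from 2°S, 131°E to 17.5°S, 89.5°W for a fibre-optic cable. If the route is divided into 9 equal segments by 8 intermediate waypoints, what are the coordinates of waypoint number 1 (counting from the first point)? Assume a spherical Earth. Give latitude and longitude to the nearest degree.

Write both endpoints as unit vectors p₁, p₂ with components (cos φ cos λ, cos φ sin λ, sin φ).
The central angle between the endpoints is δ = arccos(p₁·p₂) ≈ 2.366 rad (135.6°).
Interpolate at f = 1/9 with slerp weights a = sin((1−f)δ)/sin δ ≈ 1.231, b = sin(fδ)/sin δ ≈ 0.371.
p = a·p₁ + b·p₂ ≈ (-0.804, 0.574, -0.155); φ = arcsin(p_z) ≈ -8.90°, λ = atan2(p_y, p_x) ≈ 144.46°.

≈ 9°S, 144°E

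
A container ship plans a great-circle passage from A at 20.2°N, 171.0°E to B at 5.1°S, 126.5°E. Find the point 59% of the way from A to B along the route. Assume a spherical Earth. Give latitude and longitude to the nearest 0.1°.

Write both endpoints as unit vectors p₁, p₂ with components (cos φ cos λ, cos φ sin λ, sin φ).
The central angle between the endpoints is δ = arccos(p₁·p₂) ≈ 0.881 rad (50.5°).
Interpolate at f = 0.59 with slerp weights a = sin((1−f)δ)/sin δ ≈ 0.458, b = sin(fδ)/sin δ ≈ 0.644.
p = a·p₁ + b·p₂ ≈ (-0.806, 0.583, 0.101); φ = arcsin(p_z) ≈ 5.80°, λ = atan2(p_y, p_x) ≈ 144.14°.

≈ 5.8°N, 144.1°E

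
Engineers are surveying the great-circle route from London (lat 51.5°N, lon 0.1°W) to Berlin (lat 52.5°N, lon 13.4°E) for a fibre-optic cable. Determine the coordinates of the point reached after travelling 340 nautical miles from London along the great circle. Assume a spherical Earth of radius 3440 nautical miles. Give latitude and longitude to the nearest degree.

Write both endpoints as unit vectors p₁, p₂ with components (cos φ cos λ, cos φ sin λ, sin φ).
The central angle between the endpoints is δ = arccos(p₁·p₂) ≈ 0.146 rad (8.4°). The total great-circle distance is δ·R ≈ 0.146 × 3440 ≈ 502 nmi, so the target fraction is f = 340/502 ≈ 0.677.
Interpolate at f ≈ 0.677 with slerp weights a = sin((1−f)δ)/sin δ ≈ 0.324, b = sin(fδ)/sin δ ≈ 0.679.
p = a·p₁ + b·p₂ ≈ (0.603, 0.095, 0.792); φ = arcsin(p_z) ≈ 52.35°, λ = atan2(p_y, p_x) ≈ 8.99°.

≈ lat 52°N, lon 9°E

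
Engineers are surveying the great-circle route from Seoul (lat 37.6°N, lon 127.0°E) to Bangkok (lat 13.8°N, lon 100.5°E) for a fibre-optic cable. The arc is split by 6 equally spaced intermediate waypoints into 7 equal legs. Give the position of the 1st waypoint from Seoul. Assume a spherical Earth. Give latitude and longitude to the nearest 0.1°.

Convert each endpoint to a unit vector on the sphere (x = cos φ cos λ, y = cos φ sin λ, z = sin φ).
The central angle between the endpoints is δ = arccos(p₁·p₂) ≈ 0.584 rad (33.5°).
Interpolate at f = 1/7 with slerp weights a = sin((1−f)δ)/sin δ ≈ 0.870, b = sin(fδ)/sin δ ≈ 0.151.
p = a·p₁ + b·p₂ ≈ (-0.442, 0.695, 0.567); φ = arcsin(p_z) ≈ 34.55°, λ = atan2(p_y, p_x) ≈ 122.44°.

≈ lat 34.6°N, lon 122.4°E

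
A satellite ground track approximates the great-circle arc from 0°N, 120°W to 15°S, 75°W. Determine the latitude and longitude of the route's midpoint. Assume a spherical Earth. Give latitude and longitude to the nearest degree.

Convert each endpoint to a unit vector on the sphere (x = cos φ cos λ, y = cos φ sin λ, z = sin φ).
The central angle between the endpoints is δ = arccos(p₁·p₂) ≈ 0.819 rad (46.9°).
Interpolate at f = 1/2 with slerp weights a = sin((1−f)δ)/sin δ ≈ 0.545, b = sin(fδ)/sin δ ≈ 0.545.
p = a·p₁ + b·p₂ ≈ (-0.136, -0.981, -0.141); φ = arcsin(p_z) ≈ -8.11°, λ = atan2(p_y, p_x) ≈ -97.91°.

≈ 8°S, 98°W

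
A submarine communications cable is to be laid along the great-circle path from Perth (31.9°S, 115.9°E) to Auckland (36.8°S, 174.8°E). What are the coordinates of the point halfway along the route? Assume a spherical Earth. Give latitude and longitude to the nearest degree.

≈ 38°S, 144°E

Write both endpoints as unit vectors p₁, p₂ with components (cos φ cos λ, cos φ sin λ, sin φ).
The central angle between the endpoints is δ = arccos(p₁·p₂) ≈ 0.840 rad (48.1°).
Interpolate at f = 1/2 with slerp weights a = sin((1−f)δ)/sin δ ≈ 0.548, b = sin(fδ)/sin δ ≈ 0.548.
p = a·p₁ + b·p₂ ≈ (-0.640, 0.458, -0.617); φ = arcsin(p_z) ≈ -38.12°, λ = atan2(p_y, p_x) ≈ 144.40°.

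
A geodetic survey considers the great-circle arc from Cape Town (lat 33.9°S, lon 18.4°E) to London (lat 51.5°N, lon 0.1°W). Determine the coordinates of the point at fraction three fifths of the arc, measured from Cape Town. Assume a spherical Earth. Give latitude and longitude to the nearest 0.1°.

Write both endpoints as unit vectors p₁, p₂ with components (cos φ cos λ, cos φ sin λ, sin φ).
The central angle between the endpoints is δ = arccos(p₁·p₂) ≈ 1.517 rad (86.9°).
Interpolate at f = 3/5 with slerp weights a = sin((1−f)δ)/sin δ ≈ 0.571, b = sin(fδ)/sin δ ≈ 0.791.
p = a·p₁ + b·p₂ ≈ (0.942, 0.149, 0.300); φ = arcsin(p_z) ≈ 17.48°, λ = atan2(p_y, p_x) ≈ 8.97°.

≈ lat 17.5°N, lon 9.0°E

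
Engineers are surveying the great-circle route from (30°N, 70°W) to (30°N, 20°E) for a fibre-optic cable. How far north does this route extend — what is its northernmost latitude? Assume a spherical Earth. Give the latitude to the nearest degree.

The great circle lies in the plane with unit normal n̂ = (p₁ × p₂)/|p₁ × p₂|.
Here n̂_z ≈ +0.775; the vertex latitude is φ_max = arccos|n̂_z| ≈ 39.2°.
Check via Clairaut: cos φ_max = |cos φ₁| · sin C = cos(30.0°)·sin(63.4°) ≈ 0.775, again giving ≈ 39.2°.

≈ 39°N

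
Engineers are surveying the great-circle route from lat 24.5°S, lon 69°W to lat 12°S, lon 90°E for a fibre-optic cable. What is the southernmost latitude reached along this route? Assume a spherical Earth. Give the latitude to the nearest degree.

The great circle lies in the plane with unit normal n̂ = (p₁ × p₂)/|p₁ × p₂|.
Here n̂_z ≈ +0.478; the vertex latitude is φ_max = arccos|n̂_z| ≈ 61.4°.

≈ 61°S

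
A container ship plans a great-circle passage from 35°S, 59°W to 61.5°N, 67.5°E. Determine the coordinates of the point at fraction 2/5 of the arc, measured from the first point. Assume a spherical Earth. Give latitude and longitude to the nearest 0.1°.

From cos δ = sin φ₁ sin φ₂ + cos φ₁ cos φ₂ cos Δλ, the central angle is δ ≈ 2.399 rad (137.4°).
Interpolate at f = 2/5 with slerp weights a = sin((1−f)δ)/sin δ ≈ 1.466, b = sin(fδ)/sin δ ≈ 1.211.
p = a·p₁ + b·p₂ ≈ (0.839, -0.495, 0.223); φ = arcsin(p_z) ≈ 12.90°, λ = atan2(p_y, p_x) ≈ -30.55°.

≈ 12.9°N, 30.5°W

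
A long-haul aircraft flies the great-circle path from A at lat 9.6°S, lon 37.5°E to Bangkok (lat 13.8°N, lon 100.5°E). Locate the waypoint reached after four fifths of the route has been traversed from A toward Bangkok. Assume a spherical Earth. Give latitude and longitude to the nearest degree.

The haversine formula gives a central angle δ ≈ 1.165 rad (66.7°) between the endpoints.
Interpolate at f = 4/5 with slerp weights a = sin((1−f)δ)/sin δ ≈ 0.251, b = sin(fδ)/sin δ ≈ 0.874.
p = a·p₁ + b·p₂ ≈ (0.042, 0.985, 0.167); φ = arcsin(p_z) ≈ 9.59°, λ = atan2(p_y, p_x) ≈ 87.56°.

≈ lat 10°N, lon 88°E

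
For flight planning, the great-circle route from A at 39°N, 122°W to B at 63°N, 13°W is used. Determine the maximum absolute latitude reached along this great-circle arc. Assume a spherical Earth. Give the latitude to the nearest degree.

≈ 68°N

The great circle lies in the plane with unit normal n̂ = (p₁ × p₂)/|p₁ × p₂|.
Here n̂_z ≈ +0.373; the vertex latitude is φ_max = arccos|n̂_z| ≈ 68.1°.
Check via Clairaut: cos φ_max = |cos φ₁| · sin C = cos(39.0°)·sin(28.7°) ≈ 0.373, again giving ≈ 68.1°.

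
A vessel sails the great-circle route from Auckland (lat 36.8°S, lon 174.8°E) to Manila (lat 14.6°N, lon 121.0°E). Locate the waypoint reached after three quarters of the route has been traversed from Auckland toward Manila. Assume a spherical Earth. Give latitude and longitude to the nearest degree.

Convert each endpoint to a unit vector on the sphere (x = cos φ cos λ, y = cos φ sin λ, z = sin φ).
The central angle between the endpoints is δ = arccos(p₁·p₂) ≈ 1.259 rad (72.1°).
Interpolate at f = 3/4 with slerp weights a = sin((1−f)δ)/sin δ ≈ 0.325, b = sin(fδ)/sin δ ≈ 0.851.
p = a·p₁ + b·p₂ ≈ (-0.684, 0.730, 0.020); φ = arcsin(p_z) ≈ 1.13°, λ = atan2(p_y, p_x) ≈ 133.14°.

≈ lat 1°N, lon 133°E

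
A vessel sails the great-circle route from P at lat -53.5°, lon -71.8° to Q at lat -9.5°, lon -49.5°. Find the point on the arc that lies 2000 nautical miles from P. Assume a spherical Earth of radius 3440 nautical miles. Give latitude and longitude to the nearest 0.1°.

Write both endpoints as unit vectors p₁, p₂ with components (cos φ cos λ, cos φ sin λ, sin φ).
The central angle between the endpoints is δ = arccos(p₁·p₂) ≈ 0.829 rad (47.5°). The total great-circle distance is δ·R ≈ 0.829 × 3440 ≈ 2852 nmi, so the target fraction is f = 2000/2852 ≈ 0.701.
Interpolate at f ≈ 0.701 with slerp weights a = sin((1−f)δ)/sin δ ≈ 0.333, b = sin(fδ)/sin δ ≈ 0.745.
p = a·p₁ + b·p₂ ≈ (0.539, -0.747, -0.390); φ = arcsin(p_z) ≈ -22.97°, λ = atan2(p_y, p_x) ≈ -54.18°.

≈ lat -23.0°, lon -54.2°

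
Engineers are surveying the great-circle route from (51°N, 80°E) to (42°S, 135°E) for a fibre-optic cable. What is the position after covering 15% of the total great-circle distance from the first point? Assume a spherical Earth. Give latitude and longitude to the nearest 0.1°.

≈ (38.0°N, 92.5°E)

From cos δ = sin φ₁ sin φ₂ + cos φ₁ cos φ₂ cos Δλ, the central angle is δ ≈ 1.825 rad (104.6°).
Interpolate at f = 0.15 with slerp weights a = sin((1−f)δ)/sin δ ≈ 1.033, b = sin(fδ)/sin δ ≈ 0.279.
p = a·p₁ + b·p₂ ≈ (-0.034, 0.787, 0.616); φ = arcsin(p_z) ≈ 38.02°, λ = atan2(p_y, p_x) ≈ 92.47°.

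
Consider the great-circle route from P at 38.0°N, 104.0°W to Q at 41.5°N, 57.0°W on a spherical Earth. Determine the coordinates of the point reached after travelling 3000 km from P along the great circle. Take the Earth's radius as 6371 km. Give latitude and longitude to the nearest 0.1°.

Convert each endpoint to a unit vector on the sphere (x = cos φ cos λ, y = cos φ sin λ, z = sin φ).
The central angle between the endpoints is δ = arccos(p₁·p₂) ≈ 0.626 rad (35.9°). The total great-circle distance is δ·R ≈ 0.626 × 6371 ≈ 3987 km, so the target fraction is f = 3000/3987 ≈ 0.752.
Interpolate at f ≈ 0.752 with slerp weights a = sin((1−f)δ)/sin δ ≈ 0.264, b = sin(fδ)/sin δ ≈ 0.774.
p = a·p₁ + b·p₂ ≈ (0.266, -0.688, 0.675); φ = arcsin(p_z) ≈ 42.49°, λ = atan2(p_y, p_x) ≈ -68.88°.

≈ 42.5°N, 68.9°W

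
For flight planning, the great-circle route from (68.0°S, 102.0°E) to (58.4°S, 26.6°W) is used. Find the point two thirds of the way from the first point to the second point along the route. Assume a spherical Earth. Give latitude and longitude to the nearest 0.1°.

≈ (72.1°S, 5.9°W)

From cos δ = sin φ₁ sin φ₂ + cos φ₁ cos φ₂ cos Δλ, the central angle is δ ≈ 0.840 rad (48.1°).
Interpolate at f = 2/3 with slerp weights a = sin((1−f)δ)/sin δ ≈ 0.371, b = sin(fδ)/sin δ ≈ 0.713.
p = a·p₁ + b·p₂ ≈ (0.305, -0.031, -0.952); φ = arcsin(p_z) ≈ -72.13°, λ = atan2(p_y, p_x) ≈ -5.87°.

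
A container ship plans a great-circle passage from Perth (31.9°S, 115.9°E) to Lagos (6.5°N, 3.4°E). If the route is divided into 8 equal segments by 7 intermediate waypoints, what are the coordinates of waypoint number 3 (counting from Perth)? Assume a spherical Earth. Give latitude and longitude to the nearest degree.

The haversine formula gives a central angle δ ≈ 1.963 rad (112.5°) between the endpoints.
Interpolate at f = 3/8 with slerp weights a = sin((1−f)δ)/sin δ ≈ 1.019, b = sin(fδ)/sin δ ≈ 0.727.
p = a·p₁ + b·p₂ ≈ (0.343, 0.821, -0.456); φ = arcsin(p_z) ≈ -27.14°, λ = atan2(p_y, p_x) ≈ 67.33°.

≈ 27°S, 67°E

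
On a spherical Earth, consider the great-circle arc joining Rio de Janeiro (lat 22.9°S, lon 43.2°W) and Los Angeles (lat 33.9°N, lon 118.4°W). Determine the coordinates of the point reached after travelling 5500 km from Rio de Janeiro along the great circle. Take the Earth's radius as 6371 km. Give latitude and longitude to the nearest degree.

≈ lat 9°N, lon 81°W

Convert each endpoint to a unit vector on the sphere (x = cos φ cos λ, y = cos φ sin λ, z = sin φ).
The central angle between the endpoints is δ = arccos(p₁·p₂) ≈ 1.593 rad (91.2°). The total great-circle distance is δ·R ≈ 1.593 × 6371 ≈ 10146 km, so the target fraction is f = 5500/10146 ≈ 0.542.
Interpolate at f ≈ 0.542 with slerp weights a = sin((1−f)δ)/sin δ ≈ 0.666, b = sin(fδ)/sin δ ≈ 0.760.
p = a·p₁ + b·p₂ ≈ (0.147, -0.975, 0.165); φ = arcsin(p_z) ≈ 9.48°, λ = atan2(p_y, p_x) ≈ -81.40°.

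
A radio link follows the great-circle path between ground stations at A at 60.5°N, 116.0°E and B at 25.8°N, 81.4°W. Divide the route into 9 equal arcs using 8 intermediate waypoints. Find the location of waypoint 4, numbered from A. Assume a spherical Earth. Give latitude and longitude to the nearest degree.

The haversine formula gives a central angle δ ≈ 1.615 rad (92.5°) between the endpoints.
Interpolate at f = 4/9 with slerp weights a = sin((1−f)δ)/sin δ ≈ 0.782, b = sin(fδ)/sin δ ≈ 0.658.
p = a·p₁ + b·p₂ ≈ (-0.080, -0.240, 0.967); φ = arcsin(p_z) ≈ 75.35°, λ = atan2(p_y, p_x) ≈ -108.50°.

≈ 75°N, 109°W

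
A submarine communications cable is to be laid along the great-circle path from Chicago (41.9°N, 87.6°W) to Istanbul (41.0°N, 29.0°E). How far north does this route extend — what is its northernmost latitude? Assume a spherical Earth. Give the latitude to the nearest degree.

≈ 59°N

The great circle lies in the plane with unit normal n̂ = (p₁ × p₂)/|p₁ × p₂|.
Here n̂_z ≈ +0.511; the vertex latitude is φ_max = arccos|n̂_z| ≈ 59.3°.
Check via Clairaut: cos φ_max = |cos φ₁| · sin C = cos(41.9°)·sin(43.4°) ≈ 0.511, again giving ≈ 59.3°.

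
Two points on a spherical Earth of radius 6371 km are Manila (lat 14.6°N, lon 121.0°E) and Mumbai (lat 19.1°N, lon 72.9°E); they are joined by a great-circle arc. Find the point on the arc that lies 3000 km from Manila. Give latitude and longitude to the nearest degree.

Convert each endpoint to a unit vector on the sphere (x = cos φ cos λ, y = cos φ sin λ, z = sin φ).
The central angle between the endpoints is δ = arccos(p₁·p₂) ≈ 0.805 rad (46.1°). The total great-circle distance is δ·R ≈ 0.805 × 6371 ≈ 5128 km, so the target fraction is f = 3000/5128 ≈ 0.585.
Interpolate at f ≈ 0.585 with slerp weights a = sin((1−f)δ)/sin δ ≈ 0.455, b = sin(fδ)/sin δ ≈ 0.629.
p = a·p₁ + b·p₂ ≈ (-0.052, 0.946, 0.321); φ = arcsin(p_z) ≈ 18.70°, λ = atan2(p_y, p_x) ≈ 93.14°.

≈ lat 19°N, lon 93°E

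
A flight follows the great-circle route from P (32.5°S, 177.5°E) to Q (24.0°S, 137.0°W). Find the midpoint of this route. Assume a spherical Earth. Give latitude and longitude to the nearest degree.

Write both endpoints as unit vectors p₁, p₂ with components (cos φ cos λ, cos φ sin λ, sin φ).
The central angle between the endpoints is δ = arccos(p₁·p₂) ≈ 0.710 rad (40.7°).
Interpolate at f = 1/2 with slerp weights a = sin((1−f)δ)/sin δ ≈ 0.533, b = sin(fδ)/sin δ ≈ 0.533.
p = a·p₁ + b·p₂ ≈ (-0.806, -0.313, -0.503); φ = arcsin(p_z) ≈ -30.22°, λ = atan2(p_y, p_x) ≈ -158.79°.

≈ (30°S, 159°W)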